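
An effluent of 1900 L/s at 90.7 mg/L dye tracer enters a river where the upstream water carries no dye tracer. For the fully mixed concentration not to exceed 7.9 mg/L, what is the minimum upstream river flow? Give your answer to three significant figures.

Set C_mix = 7.9: (Q·0 + 1900·90.70) / (Q + 1900) = 7.9
→ Q = 1900·(90.70 − 7.9)/(7.9 − 0) = 19910 L/s.

19900 L/s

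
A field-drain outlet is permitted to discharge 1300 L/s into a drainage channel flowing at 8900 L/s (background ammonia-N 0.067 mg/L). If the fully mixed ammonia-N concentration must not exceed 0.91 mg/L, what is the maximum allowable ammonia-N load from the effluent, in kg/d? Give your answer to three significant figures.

Mass balance at the limit: 8900·0.06700 + 1300·Cₑ = 10200·0.91 → Cₑ = 6.681 mg/L.
1300 L/s = 1.300 m³/s. Load = 1.300 m³/s × 6.681 g/m³ × 86 400 s/d = 750.4 kg/d.

750 kg/d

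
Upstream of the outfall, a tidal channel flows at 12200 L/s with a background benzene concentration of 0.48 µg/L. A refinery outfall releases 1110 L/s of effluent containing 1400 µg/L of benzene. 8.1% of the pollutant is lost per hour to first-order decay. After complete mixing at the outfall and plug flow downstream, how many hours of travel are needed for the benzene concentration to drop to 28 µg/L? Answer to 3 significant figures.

16.9 h

Conservation of mass: C = (12200·0.4800 + 1110·1400) / 13310 = 1560000/13310 = 117.2 µg/L.
8.1%/h lost → k = −ln(1 − 0.081) = 0.08447 h⁻¹.
117.2·exp(−k·t) = 28 → t = ln(117.2/28)/k = 61010 s = 16.95 h.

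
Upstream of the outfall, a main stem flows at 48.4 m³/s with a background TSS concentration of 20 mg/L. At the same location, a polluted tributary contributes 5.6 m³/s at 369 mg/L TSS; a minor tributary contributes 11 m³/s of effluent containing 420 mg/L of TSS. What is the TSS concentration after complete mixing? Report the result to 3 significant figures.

Mixed concentration C = ΣQC/ΣQ = (48.40·20.00 + 5.600·369.0 + 11.00·420.0) / 65.00 = 7654/65.00 = 117.8 mg/L.

118 mg/L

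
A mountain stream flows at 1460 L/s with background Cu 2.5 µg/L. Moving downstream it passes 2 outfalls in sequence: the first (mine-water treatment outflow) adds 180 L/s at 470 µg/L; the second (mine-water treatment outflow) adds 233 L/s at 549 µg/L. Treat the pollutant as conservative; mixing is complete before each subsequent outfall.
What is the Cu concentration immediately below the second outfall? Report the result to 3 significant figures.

115 µg/L

Below outfall 1: Q → 1640 L/s, C = (1460·2.500 + 180.0·470.0)/1640 = 53.81 µg/L.
Below outfall 2: Q → 1873 L/s, C = (1640·53.81 + 233.0·549.0)/1873 = 115.4 µg/L.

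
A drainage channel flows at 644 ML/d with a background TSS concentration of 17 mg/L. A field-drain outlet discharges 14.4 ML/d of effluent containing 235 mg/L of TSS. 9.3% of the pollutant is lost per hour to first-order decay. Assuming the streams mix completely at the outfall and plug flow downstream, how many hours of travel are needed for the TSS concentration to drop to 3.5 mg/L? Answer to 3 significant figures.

18.7 h

Mixed concentration C = ΣQC/ΣQ = (644.0·17.00 + 14.40·235.0) / 658.4 = 14330/658.4 = 21.77 mg/L.
9.3%/h lost → k = −ln(1 − 0.093) = 0.09761 h⁻¹.
21.77·exp(−k·t) = 3.5 → t = ln(21.77/3.5)/k = 67410 s = 18.72 h.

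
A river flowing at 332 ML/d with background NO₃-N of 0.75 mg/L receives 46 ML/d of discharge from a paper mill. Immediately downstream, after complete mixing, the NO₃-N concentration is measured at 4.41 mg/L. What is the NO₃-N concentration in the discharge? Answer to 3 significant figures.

30.8 mg/L

Mass balance: 332.0·0.7500 + 46.00·Cₑ = 378.0·4.410
→ Cₑ = (378.0·4.410 − 332.0·0.7500) / 46.00 = 30.83 mg/L.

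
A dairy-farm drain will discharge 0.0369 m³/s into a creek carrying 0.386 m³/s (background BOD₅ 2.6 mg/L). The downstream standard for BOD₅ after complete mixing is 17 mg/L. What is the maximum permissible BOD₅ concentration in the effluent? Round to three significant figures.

At the limit, (Qr·Cr + Qe·Cₑ)/(Qr + Qe) = 17:
Cₑ = (0.4229·17 − 0.3860·2.600) / 0.03690 = 167.6 mg/L.

168 mg/L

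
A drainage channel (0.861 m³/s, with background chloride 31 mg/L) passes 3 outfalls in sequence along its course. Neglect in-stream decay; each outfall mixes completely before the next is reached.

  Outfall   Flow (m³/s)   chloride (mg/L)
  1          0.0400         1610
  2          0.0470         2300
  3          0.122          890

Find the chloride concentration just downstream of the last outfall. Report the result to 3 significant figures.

Below outfall 1: Q → 0.9010 m³/s, C = (0.8610·31.00 + 0.04000·1610)/0.9010 = 101.1 mg/L.
Below outfall 2: Q → 0.9480 m³/s, C = (0.9010·101.1 + 0.04700·2300)/0.9480 = 210.1 mg/L.
Below outfall 3: Q → 1.070 m³/s, C = (0.9480·210.1 + 0.1220·890.0)/1.070 = 287.6 mg/L.

288 mg/L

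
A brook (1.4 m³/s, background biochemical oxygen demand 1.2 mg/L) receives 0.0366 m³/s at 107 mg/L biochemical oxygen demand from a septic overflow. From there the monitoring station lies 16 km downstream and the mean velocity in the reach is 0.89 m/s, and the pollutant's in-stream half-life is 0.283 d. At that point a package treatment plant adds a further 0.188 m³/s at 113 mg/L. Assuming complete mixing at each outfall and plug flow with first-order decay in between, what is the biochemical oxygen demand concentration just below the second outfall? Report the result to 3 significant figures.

Mixed concentration C = ΣQC/ΣQ = (1.400·1.200 + 0.03660·107.0) / 1.437 = 5.596/1.437 = 3.895 mg/L; combined flow 1.437 m³/s.
Travel time t = 16·1000 / 0.89 = 17980 s = 4.994 h.
Half-life 0.283 d → k = ln 2 / 0.283 = 2.449 d⁻¹.
Applying C = C₀e^(−kt): 3.895 × 0.6007 = 2.340 mg/L.
Second outfall: C = (1.437·2.340 + 0.1880·113.0)/1.625 = 15.15 mg/L.

15.1 mg/L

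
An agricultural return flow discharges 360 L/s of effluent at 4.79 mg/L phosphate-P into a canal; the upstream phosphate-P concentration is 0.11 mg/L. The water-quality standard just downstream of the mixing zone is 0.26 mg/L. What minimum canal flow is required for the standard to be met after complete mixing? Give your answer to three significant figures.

Set C_mix = 0.26: (Q·0.1100 + 360.0·4.790) / (Q + 360.0) = 0.26
→ Q = 360.0·(4.790 − 0.26)/(0.26 − 0.1100) = 10870 L/s.

10900 L/s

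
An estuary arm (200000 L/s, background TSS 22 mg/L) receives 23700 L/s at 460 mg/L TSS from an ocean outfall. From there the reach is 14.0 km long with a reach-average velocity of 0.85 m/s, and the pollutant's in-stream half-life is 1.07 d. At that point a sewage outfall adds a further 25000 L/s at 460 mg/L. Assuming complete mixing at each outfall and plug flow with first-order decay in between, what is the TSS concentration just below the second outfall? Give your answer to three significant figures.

101 mg/L

After mixing, C = (200000·22.00 + 23700·460.0) / 223700 = 15300000/223700 = 68.40 mg/L; combined flow 223700 L/s.
Travel time t = 14.0·1000 / 0.85 = 16470 s = 4.575 h.
Half-life 1.07 d → k = ln 2 / 1.07 = 0.6478 d⁻¹.
Decay over the reach: 68.40·exp(−kt) = 68.40·0.8838 = 60.46 mg/L.
At the second outfall, C = (223700·60.46 + 25000·460.0) / (223700 + 25000) = 100.6 mg/L.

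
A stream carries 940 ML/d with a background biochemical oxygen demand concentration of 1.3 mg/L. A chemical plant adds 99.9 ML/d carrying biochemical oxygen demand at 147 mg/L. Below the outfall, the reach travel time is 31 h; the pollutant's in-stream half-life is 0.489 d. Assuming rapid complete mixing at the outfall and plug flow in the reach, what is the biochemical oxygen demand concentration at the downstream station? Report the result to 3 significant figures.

2.45 mg/L

Flow-weighted average: C = (940.0·1.300 + 99.90·147.0) / 1040 = 15910/1040 = 15.30 mg/L.
Half-life 0.489 d → k = ln 2 / 0.489 = 1.417 d⁻¹.
Applying C = C₀e^(−kt): 15.30 × 0.1603 = 2.452 mg/L.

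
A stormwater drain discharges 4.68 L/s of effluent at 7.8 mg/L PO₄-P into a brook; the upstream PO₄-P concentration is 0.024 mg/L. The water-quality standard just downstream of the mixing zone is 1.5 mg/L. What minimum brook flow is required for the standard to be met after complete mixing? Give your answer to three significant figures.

Set C_mix = 1.5: (Q·0.02400 + 4.680·7.800) / (Q + 4.680) = 1.5
→ Q = 4.680·(7.800 − 1.5)/(1.5 − 0.02400) = 19.98 L/s.

20.0 L/s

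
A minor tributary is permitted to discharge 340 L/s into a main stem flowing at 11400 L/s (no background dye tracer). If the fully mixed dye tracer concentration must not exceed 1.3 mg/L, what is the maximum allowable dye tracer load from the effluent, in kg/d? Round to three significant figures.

1320 kg/d

Mass balance at the limit: 11400·0 + 340.0·Cₑ = 11740·1.3 → Cₑ = 44.89 mg/L.
340.0 L/s = 0.3400 m³/s. Load = 0.3400 m³/s × 44.89 g/m³ × 86 400 s/d = 1319 kg/d.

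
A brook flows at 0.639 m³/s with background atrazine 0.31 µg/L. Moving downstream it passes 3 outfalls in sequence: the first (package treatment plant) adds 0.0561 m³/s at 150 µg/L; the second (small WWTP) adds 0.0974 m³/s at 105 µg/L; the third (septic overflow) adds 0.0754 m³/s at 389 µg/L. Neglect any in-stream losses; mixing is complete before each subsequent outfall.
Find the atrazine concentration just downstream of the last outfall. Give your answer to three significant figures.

After outfall 1: Q = 0.6390 + 0.05610 = 0.6951 m³/s; C = (0.6390·0.3100 + 0.05610·150.0)/0.6951 = 12.39 µg/L.
After outfall 2: Q = 0.6951 + 0.09740 = 0.7925 m³/s; C = (0.6951·12.39 + 0.09740·105.0)/0.7925 = 23.77 µg/L.
After outfall 3: Q = 0.7925 + 0.07540 = 0.8679 m³/s; C = (0.7925·23.77 + 0.07540·389.0)/0.8679 = 55.50 µg/L.

55.5 µg/L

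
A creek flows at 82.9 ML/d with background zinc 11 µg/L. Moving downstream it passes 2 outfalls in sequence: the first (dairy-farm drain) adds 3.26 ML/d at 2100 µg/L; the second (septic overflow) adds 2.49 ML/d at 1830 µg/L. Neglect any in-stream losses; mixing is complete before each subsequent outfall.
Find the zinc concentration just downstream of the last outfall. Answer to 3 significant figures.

Below outfall 1: Q → 86.16 ML/d, C = (82.90·11.00 + 3.260·2100)/86.16 = 90.04 µg/L.
Below outfall 2: Q → 88.65 ML/d, C = (86.16·90.04 + 2.490·1830)/88.65 = 138.9 µg/L.

139 µg/L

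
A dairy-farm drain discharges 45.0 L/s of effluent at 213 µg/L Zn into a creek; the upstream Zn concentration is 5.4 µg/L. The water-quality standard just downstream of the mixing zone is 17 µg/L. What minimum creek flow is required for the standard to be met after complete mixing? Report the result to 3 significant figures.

Set C_mix = 17: (Q·5.400 + 45.00·213.0) / (Q + 45.00) = 17
→ Q = 45.00·(213.0 − 17)/(17 − 5.400) = 760.3 L/s.

760 L/s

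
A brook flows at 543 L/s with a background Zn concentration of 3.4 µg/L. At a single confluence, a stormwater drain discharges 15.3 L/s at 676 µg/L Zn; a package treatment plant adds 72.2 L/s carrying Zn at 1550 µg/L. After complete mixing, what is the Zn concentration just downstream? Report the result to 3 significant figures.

197 µg/L

Mass balance: C = (543.0·3.400 + 15.30·676.0 + 72.20·1550) / 630.5 = 124100/630.5 = 196.8 µg/L.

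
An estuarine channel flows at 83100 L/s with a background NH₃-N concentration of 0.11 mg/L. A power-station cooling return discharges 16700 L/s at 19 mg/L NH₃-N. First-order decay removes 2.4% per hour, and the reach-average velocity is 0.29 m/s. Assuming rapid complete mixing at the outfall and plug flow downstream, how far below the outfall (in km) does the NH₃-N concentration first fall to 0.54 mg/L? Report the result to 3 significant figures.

After mixing, C = (83100·0.1100 + 16700·19.00) / 99800 = 326400/99800 = 3.271 mg/L.
2.4%/h lost → k = −ln(1 − 0.024) = 0.02429 h⁻¹.
Set 3.271·exp(−k·t) = 0.54 → t = ln(3.271/0.54)/k = 266900 s = 74.15 h.
Distance = v·t = 0.29·266900 = 77410 m = 77.41 km.

77.4 km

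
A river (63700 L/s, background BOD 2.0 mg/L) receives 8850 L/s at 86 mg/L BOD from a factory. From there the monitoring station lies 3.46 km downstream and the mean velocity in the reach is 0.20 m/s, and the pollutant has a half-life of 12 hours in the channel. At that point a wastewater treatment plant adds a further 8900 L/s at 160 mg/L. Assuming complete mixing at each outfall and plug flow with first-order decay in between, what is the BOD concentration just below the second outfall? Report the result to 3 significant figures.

After mixing, C = (63700·2.000 + 8850·86.00) / 72550 = 888500/72550 = 12.25 mg/L; combined flow 72550 L/s.
Travel time t = 3.46·1000 / 0.20 = 17300 s = 4.806 h.
Half-life 12 h → k = ln 2 / 12 = 0.05776 h⁻¹ = 1.386 d⁻¹.
After decay, C = 12.25 × e^(−kt) = 12.25 × 0.7576 = 9.278 mg/L.
At the second outfall, C = (72550·9.278 + 8900·160.0) / (72550 + 8900) = 25.75 mg/L.

25.7 mg/L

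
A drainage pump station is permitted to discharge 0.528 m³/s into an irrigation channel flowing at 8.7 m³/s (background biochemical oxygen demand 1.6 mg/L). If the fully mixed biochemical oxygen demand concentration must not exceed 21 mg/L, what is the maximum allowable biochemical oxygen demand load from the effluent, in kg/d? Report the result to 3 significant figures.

15500 kg/d

Mass balance at the limit: 8.700·1.600 + 0.5280·Cₑ = 9.228·21 → Cₑ = 340.7 mg/L.
Load = 0.5280 m³/s × 340.7 g/m³ × 86 400 s/d = 15540 kg/d.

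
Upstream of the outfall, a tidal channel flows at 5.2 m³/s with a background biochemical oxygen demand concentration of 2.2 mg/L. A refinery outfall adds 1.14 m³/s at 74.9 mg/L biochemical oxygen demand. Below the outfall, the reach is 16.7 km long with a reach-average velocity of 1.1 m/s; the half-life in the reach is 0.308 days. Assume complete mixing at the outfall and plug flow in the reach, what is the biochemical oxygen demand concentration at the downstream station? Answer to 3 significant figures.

After mixing, C = (5.200·2.200 + 1.140·74.90) / 6.340 = 96.83/6.340 = 15.27 mg/L.
Travel time t = 16.7·1000 / 1.1 = 15180 s = 4.217 h.
Half-life 0.308 d → k = ln 2 / 0.308 = 2.250 d⁻¹.
Decay over the reach: 15.27·exp(−kt) = 15.27·0.6734 = 10.28 mg/L.

10.3 mg/L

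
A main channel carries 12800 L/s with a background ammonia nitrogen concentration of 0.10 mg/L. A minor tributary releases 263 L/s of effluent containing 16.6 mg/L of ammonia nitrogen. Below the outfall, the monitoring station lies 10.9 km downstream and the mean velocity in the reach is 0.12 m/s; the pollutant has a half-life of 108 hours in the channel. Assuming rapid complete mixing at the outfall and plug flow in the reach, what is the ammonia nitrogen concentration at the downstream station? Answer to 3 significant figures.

0.368 mg/L

Mixed concentration C = ΣQC/ΣQ = (12800·0.1000 + 263.0·16.60) / 13060 = 5646/13060 = 0.4322 mg/L.
Travel time t = 10.9·1000 / 0.12 = 90830 s = 25.23 h.
Half-life 108 h → k = ln 2 / 108 = 0.006418 h⁻¹ = 0.1540 d⁻¹.
After decay, C = 0.4322 × e^(−kt) = 0.4322 × 0.8505 = 0.3676 mg/L.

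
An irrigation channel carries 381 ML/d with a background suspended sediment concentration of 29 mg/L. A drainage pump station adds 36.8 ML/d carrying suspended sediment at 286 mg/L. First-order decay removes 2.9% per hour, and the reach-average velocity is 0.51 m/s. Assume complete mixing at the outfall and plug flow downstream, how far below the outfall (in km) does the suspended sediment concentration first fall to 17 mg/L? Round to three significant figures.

69.3 km

After mixing, C = (381.0·29.00 + 36.80·286.0) / 417.8 = 21570/417.8 = 51.64 mg/L.
2.9%/h lost → k = −ln(1 − 0.029) = 0.02943 h⁻¹.
Set 51.64·exp(−k·t) = 17 → t = ln(51.64/17)/k = 135900 s = 37.75 h.
Distance = v·t = 0.51·135900 = 69310 m = 69.31 km.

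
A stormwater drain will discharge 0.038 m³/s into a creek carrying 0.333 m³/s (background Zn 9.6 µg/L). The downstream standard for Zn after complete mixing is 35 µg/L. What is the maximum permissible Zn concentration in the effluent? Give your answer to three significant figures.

258 µg/L

At the limit, (Qr·Cr + Qe·Cₑ)/(Qr + Qe) = 35:
Cₑ = (0.3710·35 − 0.3330·9.600) / 0.03800 = 257.6 µg/L.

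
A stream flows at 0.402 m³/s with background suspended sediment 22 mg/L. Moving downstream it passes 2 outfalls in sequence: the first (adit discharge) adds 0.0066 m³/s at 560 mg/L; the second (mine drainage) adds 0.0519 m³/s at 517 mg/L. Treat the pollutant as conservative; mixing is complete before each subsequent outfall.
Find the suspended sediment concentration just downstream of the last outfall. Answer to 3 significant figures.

85.5 mg/L

Outfall 1: combined Q = 0.4086 m³/s; C = (0.4020·22.00 + 0.006600·560.0)/0.4086 = 30.69 mg/L.
Outfall 2: combined Q = 0.4605 m³/s; C = (0.4086·30.69 + 0.05190·517.0)/0.4605 = 85.50 mg/L.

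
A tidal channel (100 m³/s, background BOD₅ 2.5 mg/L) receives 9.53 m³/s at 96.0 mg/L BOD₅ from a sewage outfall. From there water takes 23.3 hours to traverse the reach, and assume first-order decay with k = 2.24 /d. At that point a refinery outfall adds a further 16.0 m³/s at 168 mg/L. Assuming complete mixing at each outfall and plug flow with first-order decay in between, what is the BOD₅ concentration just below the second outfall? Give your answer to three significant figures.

22.5 mg/L

Conservation of mass: C = (100.0·2.500 + 9.530·96.00) / 109.5 = 1165/109.5 = 10.64 mg/L; combined flow 109.5 m³/s.
After decay, C = 10.64 × e^(−kt) = 10.64 × 0.1136 = 1.209 mg/L.
At the second outfall, C = (109.5·1.209 + 16.00·168.0) / (109.5 + 16.00) = 22.47 mg/L.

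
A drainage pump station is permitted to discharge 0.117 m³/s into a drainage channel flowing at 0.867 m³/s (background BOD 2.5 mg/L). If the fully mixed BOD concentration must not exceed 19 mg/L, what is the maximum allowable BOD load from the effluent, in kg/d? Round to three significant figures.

Mass balance at the limit: 0.8670·2.500 + 0.1170·Cₑ = 0.9840·19 → Cₑ = 141.3 mg/L.
Load = 0.1170 m³/s × 141.3 g/m³ × 86 400 s/d = 1428 kg/d.

1430 kg/d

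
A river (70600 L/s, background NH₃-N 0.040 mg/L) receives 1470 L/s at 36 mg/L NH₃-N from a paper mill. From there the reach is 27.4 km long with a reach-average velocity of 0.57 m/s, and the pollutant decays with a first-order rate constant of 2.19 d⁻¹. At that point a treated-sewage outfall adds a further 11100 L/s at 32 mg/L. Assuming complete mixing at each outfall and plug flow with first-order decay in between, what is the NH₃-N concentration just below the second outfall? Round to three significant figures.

4.47 mg/L

After mixing, C = (70600·0.04000 + 1470·36.00) / 72070 = 55740/72070 = 0.7735 mg/L; combined flow 72070 L/s.
Travel time t = 27.4·1000 / 0.57 = 48070 s = 13.35 h.
Applying C = C₀e^(−kt): 0.7735 × 0.2957 = 0.2287 mg/L.
Second outfall: C = (72070·0.2287 + 11100·32.00)/83170 = 4.469 mg/L.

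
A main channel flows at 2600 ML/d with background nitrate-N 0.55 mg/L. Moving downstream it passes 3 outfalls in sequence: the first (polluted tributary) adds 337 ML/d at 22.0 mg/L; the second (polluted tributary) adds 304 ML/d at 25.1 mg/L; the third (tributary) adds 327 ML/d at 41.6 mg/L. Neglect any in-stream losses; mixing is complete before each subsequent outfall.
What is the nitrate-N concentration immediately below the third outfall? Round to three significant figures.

8.43 mg/L

Below outfall 1: Q → 2937 ML/d, C = (2600·0.5500 + 337.0·22.00)/2937 = 3.011 mg/L.
Below outfall 2: Q → 3241 ML/d, C = (2937·3.011 + 304.0·25.10)/3241 = 5.083 mg/L.
Below outfall 3: Q → 3568 ML/d, C = (3241·5.083 + 327.0·41.60)/3568 = 8.430 mg/L.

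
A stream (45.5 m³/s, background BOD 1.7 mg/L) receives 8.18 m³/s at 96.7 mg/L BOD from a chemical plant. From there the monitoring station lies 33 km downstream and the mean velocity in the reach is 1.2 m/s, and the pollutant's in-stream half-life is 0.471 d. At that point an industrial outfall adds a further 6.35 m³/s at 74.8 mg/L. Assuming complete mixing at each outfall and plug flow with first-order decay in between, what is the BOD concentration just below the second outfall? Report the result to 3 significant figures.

17.0 mg/L

After mixing, C = (45.50·1.700 + 8.180·96.70) / 53.68 = 868.4/53.68 = 16.18 mg/L; combined flow 53.68 m³/s.
Travel time t = 33·1000 / 1.2 = 27500 s = 7.639 h.
Half-life 0.471 d → k = ln 2 / 0.471 = 1.472 d⁻¹.
First-order decay: C = 16.18·exp(−k·t) = 16.18·0.6260 = 10.13 mg/L.
Second outfall: C = (53.68·10.13 + 6.350·74.80)/60.03 = 16.97 mg/L.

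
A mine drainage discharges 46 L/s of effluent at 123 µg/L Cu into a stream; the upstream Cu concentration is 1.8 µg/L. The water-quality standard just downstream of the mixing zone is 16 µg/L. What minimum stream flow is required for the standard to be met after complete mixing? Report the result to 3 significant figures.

347 L/s

Set C_mix = 16: (Q·1.800 + 46.00·123.0) / (Q + 46.00) = 16
→ Q = 46.00·(123.0 − 16)/(16 − 1.800) = 346.6 L/s.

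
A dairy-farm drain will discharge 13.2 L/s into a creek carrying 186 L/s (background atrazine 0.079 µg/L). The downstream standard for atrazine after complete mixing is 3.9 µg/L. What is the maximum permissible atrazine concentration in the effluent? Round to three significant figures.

57.7 µg/L

At the limit, (Qr·Cr + Qe·Cₑ)/(Qr + Qe) = 3.9:
Cₑ = (199.2·3.9 − 186.0·0.07900) / 13.20 = 57.74 µg/L.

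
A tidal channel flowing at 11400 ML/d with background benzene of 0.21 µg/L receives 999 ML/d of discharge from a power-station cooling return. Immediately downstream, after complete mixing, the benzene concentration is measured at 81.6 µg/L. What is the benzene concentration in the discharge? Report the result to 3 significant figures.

Mass balance: 11400·0.2100 + 999.0·Cₑ = 12400·81.60
→ Cₑ = (12400·81.60 − 11400·0.2100) / 999.0 = 1010 µg/L.

1010 µg/L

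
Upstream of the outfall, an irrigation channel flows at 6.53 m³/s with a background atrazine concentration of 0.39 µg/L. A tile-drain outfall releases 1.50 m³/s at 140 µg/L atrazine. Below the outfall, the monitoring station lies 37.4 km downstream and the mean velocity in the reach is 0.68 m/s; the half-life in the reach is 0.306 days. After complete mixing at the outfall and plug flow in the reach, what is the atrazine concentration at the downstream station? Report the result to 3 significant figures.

Conservation of mass: C = (6.530·0.3900 + 1.500·140.0) / 8.030 = 212.5/8.030 = 26.47 µg/L.
Travel time t = 37.4·1000 / 0.68 = 55000 s = 15.28 h.
Half-life 0.306 d → k = ln 2 / 0.306 = 2.265 d⁻¹.
First-order decay: C = 26.47·exp(−k·t) = 26.47·0.2365 = 6.259 µg/L.

6.26 µg/L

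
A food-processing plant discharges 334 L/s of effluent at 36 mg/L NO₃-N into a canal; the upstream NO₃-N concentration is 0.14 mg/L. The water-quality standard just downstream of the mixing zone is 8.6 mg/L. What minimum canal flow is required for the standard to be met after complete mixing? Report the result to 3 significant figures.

Set C_mix = 8.6: (Q·0.1400 + 334.0·36.00) / (Q + 334.0) = 8.6
→ Q = 334.0·(36.00 − 8.6)/(8.6 − 0.1400) = 1082 L/s.

1080 L/s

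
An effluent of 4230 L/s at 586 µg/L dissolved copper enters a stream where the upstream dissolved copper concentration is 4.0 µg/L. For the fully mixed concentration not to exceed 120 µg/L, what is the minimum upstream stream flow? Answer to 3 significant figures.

17000 L/s

Set C_mix = 120: (Q·4.000 + 4230·586.0) / (Q + 4230) = 120
→ Q = 4230·(586.0 − 120)/(120 − 4.000) = 16990 L/s.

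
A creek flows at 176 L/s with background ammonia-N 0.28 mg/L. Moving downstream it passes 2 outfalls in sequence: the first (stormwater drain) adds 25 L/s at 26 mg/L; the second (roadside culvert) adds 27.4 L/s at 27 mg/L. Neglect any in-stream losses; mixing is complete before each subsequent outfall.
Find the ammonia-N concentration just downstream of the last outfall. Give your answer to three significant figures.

6.30 mg/L

Below outfall 1: Q → 201.0 L/s, C = (176.0·0.2800 + 25.00·26.00)/201.0 = 3.479 mg/L.
Below outfall 2: Q → 228.4 L/s, C = (201.0·3.479 + 27.40·27.00)/228.4 = 6.301 mg/L.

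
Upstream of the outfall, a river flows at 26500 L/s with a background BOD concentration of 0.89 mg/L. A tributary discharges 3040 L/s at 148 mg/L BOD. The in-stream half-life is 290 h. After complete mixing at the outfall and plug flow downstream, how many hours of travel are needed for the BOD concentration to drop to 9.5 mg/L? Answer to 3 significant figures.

219 h

After mixing, C = (26500·0.8900 + 3040·148.0) / 29540 = 473500/29540 = 16.03 mg/L.
Half-life 290 h → k = ln 2 / 290 = 0.002390 h⁻¹ = 0.05736 d⁻¹.
16.03·exp(−k·t) = 9.5 → t = ln(16.03/9.5)/k = 787900 s = 218.9 h.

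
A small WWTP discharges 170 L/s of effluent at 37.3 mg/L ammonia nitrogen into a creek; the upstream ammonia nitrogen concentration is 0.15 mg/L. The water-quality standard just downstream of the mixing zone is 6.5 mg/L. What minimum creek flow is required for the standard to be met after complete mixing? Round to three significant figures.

Set C_mix = 6.5: (Q·0.1500 + 170.0·37.30) / (Q + 170.0) = 6.5
→ Q = 170.0·(37.30 − 6.5)/(6.5 − 0.1500) = 824.6 L/s.

825 L/s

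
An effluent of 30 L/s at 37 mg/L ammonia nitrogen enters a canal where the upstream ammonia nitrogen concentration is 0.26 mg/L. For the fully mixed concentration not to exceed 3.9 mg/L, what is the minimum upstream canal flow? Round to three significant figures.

Set C_mix = 3.9: (Q·0.2600 + 30.00·37.00) / (Q + 30.00) = 3.9
→ Q = 30.00·(37.00 − 3.9)/(3.9 − 0.2600) = 272.8 L/s.

273 L/s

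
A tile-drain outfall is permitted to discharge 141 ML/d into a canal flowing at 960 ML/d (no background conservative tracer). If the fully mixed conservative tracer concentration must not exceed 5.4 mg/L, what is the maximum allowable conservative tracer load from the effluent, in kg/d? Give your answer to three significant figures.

Mass balance at the limit: 960.0·0 + 141.0·Cₑ = 1101·5.4 → Cₑ = 42.17 mg/L.
141.0 ML/d = 1.632 m³/s. Load = 1.632 m³/s × 42.17 g/m³ × 86 400 s/d = 5945 kg/d.

5950 kg/d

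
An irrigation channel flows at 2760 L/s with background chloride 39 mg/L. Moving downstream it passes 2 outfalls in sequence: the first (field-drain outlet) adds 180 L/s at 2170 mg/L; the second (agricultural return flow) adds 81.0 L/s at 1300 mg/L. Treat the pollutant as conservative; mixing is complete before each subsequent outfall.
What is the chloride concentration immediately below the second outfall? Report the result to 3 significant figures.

200 mg/L

Outfall 1: combined Q = 2940 L/s; C = (2760·39.00 + 180.0·2170)/2940 = 169.5 mg/L.
Outfall 2: combined Q = 3021 L/s; C = (2940·169.5 + 81.00·1300)/3021 = 199.8 mg/L.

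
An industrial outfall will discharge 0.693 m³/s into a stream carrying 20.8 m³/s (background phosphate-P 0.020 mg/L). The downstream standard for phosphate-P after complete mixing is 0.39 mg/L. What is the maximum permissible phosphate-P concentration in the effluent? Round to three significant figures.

11.5 mg/L

At the limit, (Qr·Cr + Qe·Cₑ)/(Qr + Qe) = 0.39:
Cₑ = (21.49·0.39 − 20.80·0.02000) / 0.6930 = 11.50 mg/L.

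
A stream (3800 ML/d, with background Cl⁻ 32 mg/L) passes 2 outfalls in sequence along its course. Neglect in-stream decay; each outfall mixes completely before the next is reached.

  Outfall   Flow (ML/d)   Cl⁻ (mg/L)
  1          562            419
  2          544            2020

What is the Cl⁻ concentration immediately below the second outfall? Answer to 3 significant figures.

297 mg/L

After outfall 1: Q = 3800 + 562.0 = 4362 ML/d; C = (3800·32.00 + 562.0·419.0)/4362 = 81.86 mg/L.
After outfall 2: Q = 4362 + 544.0 = 4906 ML/d; C = (4362·81.86 + 544.0·2020)/4906 = 296.8 mg/L.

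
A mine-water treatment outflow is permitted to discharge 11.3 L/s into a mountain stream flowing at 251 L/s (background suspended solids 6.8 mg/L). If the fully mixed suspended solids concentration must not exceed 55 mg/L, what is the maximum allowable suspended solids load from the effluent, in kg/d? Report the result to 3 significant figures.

Mass balance at the limit: 251.0·6.800 + 11.30·Cₑ = 262.3·55 → Cₑ = 1126 mg/L.
11.30 L/s = 0.01130 m³/s. Load = 0.01130 m³/s × 1126 g/m³ × 86 400 s/d = 1099 kg/d.

1100 kg/d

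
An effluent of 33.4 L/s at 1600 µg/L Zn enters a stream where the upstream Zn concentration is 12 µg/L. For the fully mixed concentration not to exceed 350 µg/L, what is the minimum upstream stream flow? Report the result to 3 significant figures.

124 L/s

Set C_mix = 350: (Q·12.00 + 33.40·1600) / (Q + 33.40) = 350
→ Q = 33.40·(1600 − 350)/(350 − 12.00) = 123.5 L/s.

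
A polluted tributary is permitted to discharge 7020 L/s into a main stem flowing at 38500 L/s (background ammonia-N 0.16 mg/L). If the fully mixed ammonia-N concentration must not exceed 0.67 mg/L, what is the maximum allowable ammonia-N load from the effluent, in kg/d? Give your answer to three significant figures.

Mass balance at the limit: 38500·0.1600 + 7020·Cₑ = 45520·0.67 → Cₑ = 3.467 mg/L.
7020 L/s = 7.020 m³/s. Load = 7.020 m³/s × 3.467 g/m³ × 86 400 s/d = 2103 kg/d.

2100 kg/d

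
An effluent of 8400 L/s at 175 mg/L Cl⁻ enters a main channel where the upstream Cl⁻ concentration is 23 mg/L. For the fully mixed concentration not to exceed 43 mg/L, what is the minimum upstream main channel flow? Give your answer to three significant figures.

Set C_mix = 43: (Q·23.00 + 8400·175.0) / (Q + 8400) = 43
→ Q = 8400·(175.0 − 43)/(43 − 23.00) = 55440 L/s.

55400 L/s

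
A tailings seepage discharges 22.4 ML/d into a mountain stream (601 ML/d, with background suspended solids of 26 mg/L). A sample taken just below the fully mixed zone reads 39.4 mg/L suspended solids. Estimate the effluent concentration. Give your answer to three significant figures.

399 mg/L

Mass balance: 601.0·26.00 + 22.40·Cₑ = 623.4·39.40
→ Cₑ = (623.4·39.40 − 601.0·26.00) / 22.40 = 398.9 mg/L.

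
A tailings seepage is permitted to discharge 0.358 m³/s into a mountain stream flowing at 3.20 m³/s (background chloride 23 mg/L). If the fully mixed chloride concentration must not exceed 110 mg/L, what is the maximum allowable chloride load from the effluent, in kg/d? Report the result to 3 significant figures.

Mass balance at the limit: 3.200·23.00 + 0.3580·Cₑ = 3.558·110 → Cₑ = 887.7 mg/L.
Load = 0.3580 m³/s × 887.7 g/m³ × 86 400 s/d = 27460 kg/d.

27500 kg/d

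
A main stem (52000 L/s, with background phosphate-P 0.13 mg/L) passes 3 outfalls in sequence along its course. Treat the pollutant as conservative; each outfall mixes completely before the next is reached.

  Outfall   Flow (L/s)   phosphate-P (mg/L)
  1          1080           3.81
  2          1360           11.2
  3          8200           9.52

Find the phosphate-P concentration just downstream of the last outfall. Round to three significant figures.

1.66 mg/L

After outfall 1: Q = 52000 + 1080 = 53080 L/s; C = (52000·0.1300 + 1080·3.810)/53080 = 0.2049 mg/L.
After outfall 2: Q = 53080 + 1360 = 54440 L/s; C = (53080·0.2049 + 1360·11.20)/54440 = 0.4796 mg/L.
After outfall 3: Q = 54440 + 8200 = 62640 L/s; C = (54440·0.4796 + 8200·9.520)/62640 = 1.663 mg/L.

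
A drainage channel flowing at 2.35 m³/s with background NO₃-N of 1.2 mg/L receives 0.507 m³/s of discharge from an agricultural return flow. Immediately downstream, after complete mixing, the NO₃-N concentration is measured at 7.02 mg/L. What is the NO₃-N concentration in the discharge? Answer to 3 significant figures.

34.0 mg/L

Mass balance: 2.350·1.200 + 0.5070·Cₑ = 2.857·7.020
→ Cₑ = (2.857·7.020 − 2.350·1.200) / 0.5070 = 34.00 mg/L.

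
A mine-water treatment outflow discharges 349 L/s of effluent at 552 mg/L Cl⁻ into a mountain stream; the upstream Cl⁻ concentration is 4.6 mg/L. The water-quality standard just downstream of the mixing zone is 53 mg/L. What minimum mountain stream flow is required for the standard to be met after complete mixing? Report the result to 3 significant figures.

Set C_mix = 53: (Q·4.600 + 349.0·552.0) / (Q + 349.0) = 53
→ Q = 349.0·(552.0 − 53)/(53 − 4.600) = 3598 L/s.

3600 L/s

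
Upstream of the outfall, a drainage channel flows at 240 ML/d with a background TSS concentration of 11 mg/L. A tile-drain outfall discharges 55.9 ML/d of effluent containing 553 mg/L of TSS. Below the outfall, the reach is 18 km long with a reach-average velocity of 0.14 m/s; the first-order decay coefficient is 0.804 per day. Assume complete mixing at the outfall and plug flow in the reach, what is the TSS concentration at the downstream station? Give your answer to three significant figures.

34.3 mg/L

Mass balance: C = (240.0·11.00 + 55.90·553.0) / 295.9 = 33550/295.9 = 113.4 mg/L.
Travel time t = 18·1000 / 0.14 = 128600 s = 35.71 h.
After decay, C = 113.4 × e^(−kt) = 113.4 × 0.3023 = 34.28 mg/L.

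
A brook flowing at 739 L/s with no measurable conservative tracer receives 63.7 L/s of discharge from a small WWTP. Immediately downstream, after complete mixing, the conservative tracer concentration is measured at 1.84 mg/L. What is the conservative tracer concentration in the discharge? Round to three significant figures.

Mass balance: 739.0·0 + 63.70·Cₑ = 802.7·1.840
→ Cₑ = (802.7·1.840 − 739.0·0) / 63.70 = 23.19 mg/L.

23.2 mg/L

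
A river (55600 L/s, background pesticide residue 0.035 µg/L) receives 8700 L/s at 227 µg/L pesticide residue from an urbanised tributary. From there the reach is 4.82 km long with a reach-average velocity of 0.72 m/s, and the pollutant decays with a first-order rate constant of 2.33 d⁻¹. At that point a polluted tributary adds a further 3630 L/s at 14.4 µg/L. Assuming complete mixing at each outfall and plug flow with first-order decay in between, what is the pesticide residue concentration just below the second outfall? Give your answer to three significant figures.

Mass balance: C = (55600·0.03500 + 8700·227.0) / 64300 = 1977000/64300 = 30.74 µg/L; combined flow 64300 L/s.
Travel time t = 4.82·1000 / 0.72 = 6694 s = 1.860 h.
First-order decay: C = 30.74·exp(−k·t) = 30.74·0.8348 = 25.67 µg/L.
Second outfall: C = (64300·25.67 + 3630·14.40)/67930 = 25.06 µg/L.

25.1 µg/L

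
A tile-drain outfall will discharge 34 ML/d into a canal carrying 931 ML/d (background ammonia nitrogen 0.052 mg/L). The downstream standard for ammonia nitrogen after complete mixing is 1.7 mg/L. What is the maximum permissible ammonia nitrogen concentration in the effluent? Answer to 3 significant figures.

46.8 mg/L

At the limit, (Qr·Cr + Qe·Cₑ)/(Qr + Qe) = 1.7:
Cₑ = (965.0·1.7 − 931.0·0.05200) / 34.00 = 46.83 mg/L.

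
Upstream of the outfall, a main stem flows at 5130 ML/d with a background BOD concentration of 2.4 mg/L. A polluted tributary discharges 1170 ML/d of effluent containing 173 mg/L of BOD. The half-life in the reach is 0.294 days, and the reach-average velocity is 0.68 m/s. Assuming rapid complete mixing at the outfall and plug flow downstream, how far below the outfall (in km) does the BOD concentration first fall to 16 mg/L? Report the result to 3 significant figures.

18.8 km

Conservation of mass: C = (5130·2.400 + 1170·173.0) / 6300 = 214700/6300 = 34.08 mg/L.
Half-life 0.294 d → k = ln 2 / 0.294 = 2.358 d⁻¹.
Set 34.08·exp(−k·t) = 16 → t = ln(34.08/16)/k = 27710 s = 7.698 h.
Distance = v·t = 0.68·27710 = 18840 m = 18.84 km.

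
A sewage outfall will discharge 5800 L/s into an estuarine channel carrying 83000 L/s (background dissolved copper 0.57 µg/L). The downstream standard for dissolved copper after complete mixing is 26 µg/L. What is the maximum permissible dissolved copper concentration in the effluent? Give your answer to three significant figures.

At the limit, (Qr·Cr + Qe·Cₑ)/(Qr + Qe) = 26:
Cₑ = (88800·26 − 83000·0.5700) / 5800 = 389.9 µg/L.

390 µg/L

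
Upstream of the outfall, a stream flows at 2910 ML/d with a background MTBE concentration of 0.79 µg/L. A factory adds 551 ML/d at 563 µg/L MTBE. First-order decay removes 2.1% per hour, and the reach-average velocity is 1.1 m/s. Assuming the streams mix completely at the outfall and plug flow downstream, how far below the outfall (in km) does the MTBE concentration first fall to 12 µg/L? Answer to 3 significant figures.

Mass balance: C = (2910·0.7900 + 551.0·563.0) / 3461 = 312500/3461 = 90.30 µg/L.
2.1%/h lost → k = −ln(1 − 0.021) = 0.02122 h⁻¹.
Set 90.30·exp(−k·t) = 12 → t = ln(90.30/12)/k = 342300 s = 95.09 h.
Distance = v·t = 1.1·342300 = 376600 m = 376.6 km.

377 km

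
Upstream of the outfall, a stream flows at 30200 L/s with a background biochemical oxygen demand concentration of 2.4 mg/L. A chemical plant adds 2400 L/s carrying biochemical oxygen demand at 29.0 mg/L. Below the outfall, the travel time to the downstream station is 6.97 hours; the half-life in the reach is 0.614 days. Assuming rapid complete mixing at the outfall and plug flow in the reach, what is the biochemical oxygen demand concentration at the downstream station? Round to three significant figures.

Mass balance: C = (30200·2.400 + 2400·29.00) / 32600 = 142100/32600 = 4.358 mg/L.
Half-life 0.614 d → k = ln 2 / 0.614 = 1.129 d⁻¹.
First-order decay: C = 4.358·exp(−k·t) = 4.358·0.7205 = 3.140 mg/L.

3.14 mg/L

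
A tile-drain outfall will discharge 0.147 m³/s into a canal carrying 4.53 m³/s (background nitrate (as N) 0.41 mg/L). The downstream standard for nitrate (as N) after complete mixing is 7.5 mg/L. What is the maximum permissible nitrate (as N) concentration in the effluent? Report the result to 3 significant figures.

226 mg/L

At the limit, (Qr·Cr + Qe·Cₑ)/(Qr + Qe) = 7.5:
Cₑ = (4.677·7.5 − 4.530·0.4100) / 0.1470 = 226.0 mg/L.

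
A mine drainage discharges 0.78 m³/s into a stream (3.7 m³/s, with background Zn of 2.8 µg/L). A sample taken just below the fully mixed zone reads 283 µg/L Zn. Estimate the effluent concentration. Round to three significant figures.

1610 µg/L

Mass balance: 3.700·2.800 + 0.7800·Cₑ = 4.480·283.0
→ Cₑ = (4.480·283.0 − 3.700·2.800) / 0.7800 = 1612 µg/L.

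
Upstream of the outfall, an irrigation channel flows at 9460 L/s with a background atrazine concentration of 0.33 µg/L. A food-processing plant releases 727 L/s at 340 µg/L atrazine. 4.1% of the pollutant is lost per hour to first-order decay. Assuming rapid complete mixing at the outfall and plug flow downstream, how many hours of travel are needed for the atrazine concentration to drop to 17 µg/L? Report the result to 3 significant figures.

8.80 h

Mass balance: C = (9460·0.3300 + 727.0·340.0) / 10190 = 250300/10190 = 24.57 µg/L.
4.1%/h lost → k = −ln(1 − 0.041) = 0.04186 h⁻¹.
24.57·exp(−k·t) = 17 → t = ln(24.57/17)/k = 31670 s = 8.798 h.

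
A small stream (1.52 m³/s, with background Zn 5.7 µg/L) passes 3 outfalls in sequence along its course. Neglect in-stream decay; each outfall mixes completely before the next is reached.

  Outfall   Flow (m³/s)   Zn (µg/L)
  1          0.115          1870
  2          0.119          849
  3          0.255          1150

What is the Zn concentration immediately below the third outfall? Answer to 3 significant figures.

Outfall 1: combined Q = 1.635 m³/s; C = (1.520·5.700 + 0.1150·1870)/1.635 = 136.8 µg/L.
Outfall 2: combined Q = 1.754 m³/s; C = (1.635·136.8 + 0.1190·849.0)/1.754 = 185.1 µg/L.
Outfall 3: combined Q = 2.009 m³/s; C = (1.754·185.1 + 0.2550·1150)/2.009 = 307.6 µg/L.

308 µg/L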